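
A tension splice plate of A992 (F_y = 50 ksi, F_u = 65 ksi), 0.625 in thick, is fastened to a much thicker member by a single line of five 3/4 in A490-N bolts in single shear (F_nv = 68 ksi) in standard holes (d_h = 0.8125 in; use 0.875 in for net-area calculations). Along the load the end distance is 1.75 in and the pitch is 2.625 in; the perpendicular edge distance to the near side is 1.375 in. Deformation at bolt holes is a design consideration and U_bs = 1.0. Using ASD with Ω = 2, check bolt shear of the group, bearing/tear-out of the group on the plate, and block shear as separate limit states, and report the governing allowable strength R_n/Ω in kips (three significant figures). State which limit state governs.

75.1 kips (bolt shear governs)

Bolt shear: A_b = π·0.75²/4 = 0.4418 in²; R_n = 68 × 0.4418 × 5 × 1 = 150.2 kips → 150.2 / 2 = 75.1 kips.
Bearing: edge l_c = 1.344, r_n = 65.51 kips; interior l_c = 1.812, r_n = 73.12 kips; R_n = 65.51 + 4·73.12 = 358 kips → 179 kips.
Block shear: A_gv = 7.656, A_nv = 5.195, A_nt = 0.5859 in²; R_n = min(0.6F_uA_nv, 0.6F_yA_gv) + U_bs·F_u·A_nt = 240.7 kips → 120 kips.
Bolt shear governs: 75.1 kips.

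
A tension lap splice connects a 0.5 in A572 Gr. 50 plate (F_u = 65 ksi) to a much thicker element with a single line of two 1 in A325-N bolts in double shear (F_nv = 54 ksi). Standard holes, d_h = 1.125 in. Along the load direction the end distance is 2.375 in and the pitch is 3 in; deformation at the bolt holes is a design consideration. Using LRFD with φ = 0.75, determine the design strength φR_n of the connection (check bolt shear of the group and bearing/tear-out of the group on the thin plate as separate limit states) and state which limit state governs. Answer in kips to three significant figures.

108 kips (bearing governs)

Bolt shear: A_b = π·1²/4 = 0.7854 in²; R_n = 54 × 0.7854 × 2 × 2 = 169.6 kips → 0.75 × 169.6 = 127 kips.
Bearing (1.2 l_c t F_u ≤ 2.4 d t F_u): upper limit = 2.4·1·0.5·65 = 78 kips.
  Edge l_c = 2.375 − 1.125/2 = 1.812 → r_n = 70.69 kips; interior l_c = 3 − 1.125 = 1.875 → r_n = 73.12 kips.
  R_n,bearing = 1·70.69 + 1·73.12 = 143.8 kips → 0.75 × 143.8 = 108 kips.
Bearing governs: 108 kips.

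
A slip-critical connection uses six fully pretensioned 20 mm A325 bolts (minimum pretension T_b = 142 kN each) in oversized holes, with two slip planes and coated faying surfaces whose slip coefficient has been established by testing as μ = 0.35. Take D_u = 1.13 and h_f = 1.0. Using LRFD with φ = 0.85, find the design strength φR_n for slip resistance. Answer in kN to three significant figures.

R_n = μ · D_u · h_f · T_b · n_s · n_b = 0.35 × 1.13 × 1.0 × 142 × 2 × 6 = 673.9 kN.
Design strength φR_n = 0.85 × 673.9 = 573 kN.

573 kN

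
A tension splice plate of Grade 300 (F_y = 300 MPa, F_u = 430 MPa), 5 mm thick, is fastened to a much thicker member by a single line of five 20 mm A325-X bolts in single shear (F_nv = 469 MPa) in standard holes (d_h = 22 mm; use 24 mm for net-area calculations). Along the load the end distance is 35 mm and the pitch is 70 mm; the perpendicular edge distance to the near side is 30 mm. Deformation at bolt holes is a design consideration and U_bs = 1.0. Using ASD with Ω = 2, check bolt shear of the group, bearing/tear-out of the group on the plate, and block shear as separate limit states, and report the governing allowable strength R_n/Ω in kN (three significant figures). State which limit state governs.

153 kN (block shear governs)

Bolt shear: A_b = π·20²/4 = 314.2 mm²; R_n = 469 × 314.2 × 5 × 1 / 1000 = 736.7 kN → 736.7 / 2 = 368 kN.
Bearing: edge l_c = 24, r_n = 61.92 kN; interior l_c = 48, r_n = 103.2 kN; R_n = 61.92 + 4·103.2 = 474.7 kN → 237 kN.
Block shear: A_gv = 1575, A_nv = 1035, A_nt = 90 mm²; R_n = min(0.6F_uA_nv, 0.6F_yA_gv) + U_bs·F_u·A_nt = 305.7 kN → 153 kN.
Block shear governs: 153 kN.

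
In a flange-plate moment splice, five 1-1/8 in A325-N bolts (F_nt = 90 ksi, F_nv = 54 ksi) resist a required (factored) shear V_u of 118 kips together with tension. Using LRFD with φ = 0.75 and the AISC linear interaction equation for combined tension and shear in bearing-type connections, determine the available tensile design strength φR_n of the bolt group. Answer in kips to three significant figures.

A_b = π·1.125²/4 = 0.994 in²; f_rv = 118 / (5 × 0.994) = 23.74 ksi.
F'_nt = 1.3 F_nt − (F_nt / φF_nv) f_rv = 1.3·90 − (90/(0.75·54))·23.74 = 64.24 ksi, capped at F_nt → F'_nt = 64.24 ksi.
R_n = F'_nt · A_b · n = 64.24 × 0.994 × 5 = 319.3 kips.
Design strength φR_n = 0.75 × 319.3 = 239 kips.

239 kips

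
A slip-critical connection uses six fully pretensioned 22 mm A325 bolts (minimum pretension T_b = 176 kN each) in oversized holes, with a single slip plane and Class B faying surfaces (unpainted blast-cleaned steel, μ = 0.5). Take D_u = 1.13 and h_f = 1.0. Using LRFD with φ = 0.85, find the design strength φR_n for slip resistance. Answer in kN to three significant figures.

R_n = μ · D_u · h_f · T_b · n_s · n_b = 0.5 × 1.13 × 1.0 × 176 × 1 × 6 = 596.6 kN.
Design strength φR_n = 0.85 × 596.6 = 507 kN.

507 kN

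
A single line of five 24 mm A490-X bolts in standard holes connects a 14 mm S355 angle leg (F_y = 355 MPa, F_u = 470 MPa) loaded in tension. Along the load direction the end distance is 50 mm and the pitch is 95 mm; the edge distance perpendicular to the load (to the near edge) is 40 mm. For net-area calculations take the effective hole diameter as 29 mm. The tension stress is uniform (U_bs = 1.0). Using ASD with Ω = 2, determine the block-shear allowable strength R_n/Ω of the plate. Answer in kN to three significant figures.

Shear plane L_v = 50 + 4·95 = 430 mm; A_gv = 430 × 14 = 6020 mm².
A_nv = (430 − 4.5·29) × 14 = 4193 mm².
A_nt = (40 − 0.5·29) × 14 = 357 mm².
0.6 F_u A_nv = 1182 kN; 0.6 F_y A_gv = 1282 kN → shear rupture governs the shear term.
R_n = 1182 + 1.0 × 470 × 357 / 1000 = 1350 kN.
Allowable strength R_n/Ω = 1350 / 2 = 675 kN.

675 kN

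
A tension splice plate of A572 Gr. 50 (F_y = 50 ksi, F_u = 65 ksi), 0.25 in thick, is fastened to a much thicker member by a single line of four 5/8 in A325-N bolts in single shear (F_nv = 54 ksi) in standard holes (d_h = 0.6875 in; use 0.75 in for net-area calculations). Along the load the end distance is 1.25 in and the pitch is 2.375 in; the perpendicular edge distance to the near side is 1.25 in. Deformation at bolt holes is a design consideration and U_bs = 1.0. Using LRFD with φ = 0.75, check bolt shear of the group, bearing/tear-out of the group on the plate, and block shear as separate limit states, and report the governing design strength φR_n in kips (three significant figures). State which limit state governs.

49.7 kips (bolt shear governs)

Bolt shear: A_b = π·0.625²/4 = 0.3068 in²; R_n = 54 × 0.3068 × 4 × 1 = 66.27 kips → 0.75 × 66.27 = 49.7 kips.
Bearing: edge l_c = 0.9062, r_n = 17.67 kips; interior l_c = 1.688, r_n = 24.38 kips; R_n = 17.67 + 3·24.38 = 90.8 kips → 68.1 kips.
Block shear: A_gv = 2.094, A_nv = 1.438, A_nt = 0.2188 in²; R_n = min(0.6F_uA_nv, 0.6F_yA_gv) + U_bs·F_u·A_nt = 70.28 kips → 52.7 kips.
Bolt shear governs: 49.7 kips.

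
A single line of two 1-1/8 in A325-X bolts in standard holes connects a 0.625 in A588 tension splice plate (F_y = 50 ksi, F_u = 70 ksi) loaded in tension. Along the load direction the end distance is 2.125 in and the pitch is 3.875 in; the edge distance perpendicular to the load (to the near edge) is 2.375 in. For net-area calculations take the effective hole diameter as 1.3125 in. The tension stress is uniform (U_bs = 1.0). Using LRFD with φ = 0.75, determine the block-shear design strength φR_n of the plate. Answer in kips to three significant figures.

136 kips

Shear plane L_v = 2.125 + 1·3.875 = 6 in; A_gv = 6 × 0.625 = 3.75 in².
A_nv = (6 − 1.5·1.3125) × 0.625 = 2.52 in².
A_nt = (2.375 − 0.5·1.3125) × 0.625 = 1.074 in².
0.6 F_u A_nv = 105.8 kips; 0.6 F_y A_gv = 112.5 kips → shear rupture governs the shear term.
R_n = 105.8 + 1.0 × 70 × 1.074 = 181 kips.
Design strength φR_n = 0.75 × 181 = 136 kips.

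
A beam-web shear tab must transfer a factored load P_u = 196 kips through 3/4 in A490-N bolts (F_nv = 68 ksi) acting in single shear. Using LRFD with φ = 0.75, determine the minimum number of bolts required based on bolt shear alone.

9 bolts

A_b = π·0.75²/4 = 0.4418 in².
Per-bolt design strength φR_n = 0.75 × 68 × 0.4418 × 1 = 22.53 kips.
n ≥ 196 / 22.53 = 8.699 → use 9 bolts.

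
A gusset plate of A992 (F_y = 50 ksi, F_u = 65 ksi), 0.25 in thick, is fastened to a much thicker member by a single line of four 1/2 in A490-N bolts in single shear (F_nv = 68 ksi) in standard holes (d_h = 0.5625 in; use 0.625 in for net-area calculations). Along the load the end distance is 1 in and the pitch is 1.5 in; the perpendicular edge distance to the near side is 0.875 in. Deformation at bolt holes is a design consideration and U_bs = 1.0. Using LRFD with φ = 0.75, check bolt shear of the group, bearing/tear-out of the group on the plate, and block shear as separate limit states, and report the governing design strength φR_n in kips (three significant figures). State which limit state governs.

31.1 kips (block shear governs)

Bolt shear: A_b = π·0.5²/4 = 0.1963 in²; R_n = 68 × 0.1963 × 4 × 1 = 53.41 kips → 0.75 × 53.41 = 40.1 kips.
Bearing: edge l_c = 0.7188, r_n = 14.02 kips; interior l_c = 0.9375, r_n = 18.28 kips; R_n = 14.02 + 3·18.28 = 68.86 kips → 51.6 kips.
Block shear: A_gv = 1.375, A_nv = 0.8281, A_nt = 0.1406 in²; R_n = min(0.6F_uA_nv, 0.6F_yA_gv) + U_bs·F_u·A_nt = 41.44 kips → 31.1 kips.
Block shear governs: 31.1 kips.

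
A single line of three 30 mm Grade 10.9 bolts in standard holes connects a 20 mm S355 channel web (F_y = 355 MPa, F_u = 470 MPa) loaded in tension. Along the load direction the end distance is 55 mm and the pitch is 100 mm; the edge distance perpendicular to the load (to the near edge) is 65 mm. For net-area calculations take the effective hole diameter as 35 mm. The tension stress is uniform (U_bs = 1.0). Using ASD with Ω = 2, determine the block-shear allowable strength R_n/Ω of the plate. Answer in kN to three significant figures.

Shear plane L_v = 55 + 2·100 = 255 mm; A_gv = 255 × 20 = 5100 mm².
A_nv = (255 − 2.5·35) × 20 = 3350 mm².
A_nt = (65 − 0.5·35) × 20 = 950 mm².
0.6 F_u A_nv = 944.7 kN; 0.6 F_y A_gv = 1086 kN → shear rupture governs the shear term.
R_n = 944.7 + 1.0 × 470 × 950 / 1000 = 1391 kN.
Allowable strength R_n/Ω = 1391 / 2 = 696 kN.

696 kN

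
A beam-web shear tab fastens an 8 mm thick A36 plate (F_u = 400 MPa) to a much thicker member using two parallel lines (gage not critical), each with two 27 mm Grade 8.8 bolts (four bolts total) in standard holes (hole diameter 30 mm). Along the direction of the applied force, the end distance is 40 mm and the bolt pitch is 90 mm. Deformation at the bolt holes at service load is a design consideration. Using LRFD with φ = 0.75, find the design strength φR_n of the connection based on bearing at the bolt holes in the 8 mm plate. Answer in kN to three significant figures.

455 kN

Per bolt r_n = 1.2 l_c t F_u ≤ 2.4 d t F_u; upper limit = 2.4 × 27 × 8 × 400 / 1000 = 207.4 kN.
Edge bolt: l_c = 40 − 30/2 = 25 mm → 1.2 × 25 × 8 × 400 / 1000 = 96 → r_n = 96 kN.
Interior bolts: l_c = 90 − 30 = 60 mm → 1.2 × 60 × 8 × 400 / 1000 = 230.4 → r_n = 207.4 kN.
R_n = 2 × 96 + 2 × 207.4 = 606.7 kN.
Design strength φR_n = 0.75 × 606.7 = 455 kN.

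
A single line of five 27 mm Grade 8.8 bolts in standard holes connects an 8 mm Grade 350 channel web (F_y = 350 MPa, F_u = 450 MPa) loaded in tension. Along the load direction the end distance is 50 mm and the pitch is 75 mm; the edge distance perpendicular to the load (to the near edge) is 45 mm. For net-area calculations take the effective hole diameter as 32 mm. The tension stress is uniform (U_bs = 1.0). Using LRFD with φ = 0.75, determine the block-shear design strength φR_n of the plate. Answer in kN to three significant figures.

Shear plane L_v = 50 + 4·75 = 350 mm; A_gv = 350 × 8 = 2800 mm².
A_nv = (350 − 4.5·32) × 8 = 1648 mm².
A_nt = (45 − 0.5·32) × 8 = 232 mm².
0.6 F_u A_nv = 445 kN; 0.6 F_y A_gv = 588 kN → shear rupture governs the shear term.
R_n = 445 + 1.0 × 450 × 232 / 1000 = 549.4 kN.
Design strength φR_n = 0.75 × 549.4 = 412 kN.

412 kN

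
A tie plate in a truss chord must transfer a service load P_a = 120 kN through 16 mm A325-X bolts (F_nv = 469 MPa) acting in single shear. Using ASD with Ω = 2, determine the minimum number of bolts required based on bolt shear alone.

3 bolts

A_b = π·16²/4 = 201.1 mm².
Per-bolt allowable strength R_n/Ω = 469 × 201.1 × 1 / 1000 / 2 = 47.15 kN.
n ≥ 120 / 47.15 = 2.545 → use 3 bolts.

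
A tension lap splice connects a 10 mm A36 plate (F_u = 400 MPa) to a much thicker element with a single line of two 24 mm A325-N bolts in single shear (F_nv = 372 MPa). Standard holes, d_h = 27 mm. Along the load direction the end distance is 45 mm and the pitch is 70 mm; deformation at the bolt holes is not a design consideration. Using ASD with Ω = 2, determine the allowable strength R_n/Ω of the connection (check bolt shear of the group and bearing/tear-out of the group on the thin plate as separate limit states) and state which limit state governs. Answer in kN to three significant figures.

168 kN (bolt shear governs)

Bolt shear: A_b = π·24²/4 = 452.4 mm²; R_n = 372 × 452.4 × 2 × 1 / 1000 = 336.6 kN → 336.6 / 2 = 168 kN.
Bearing (1.5 l_c t F_u ≤ 3.0 d t F_u): upper limit = 3.0·24·10·400 / 1000 = 288 kN.
  Edge l_c = 45 − 27/2 = 31.5 → r_n = 189 kN; interior l_c = 70 − 27 = 43 → r_n = 258 kN.
  R_n,bearing = 1·189 + 1·258 = 447 kN → 447 / 2 = 224 kN.
Bolt shear governs: 168 kN.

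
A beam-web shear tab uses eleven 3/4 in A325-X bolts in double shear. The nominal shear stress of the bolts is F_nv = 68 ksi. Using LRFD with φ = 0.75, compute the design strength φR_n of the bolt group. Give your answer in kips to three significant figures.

A_b = π × 0.75² / 4 = 0.4418 in².
R_n = F_nv · A_b · n · n_s = 68 × 0.4418 × 11 × 2 = 660.9 kips.
Design strength φR_n = 0.75 × 660.9 = 496 kips.

496 kips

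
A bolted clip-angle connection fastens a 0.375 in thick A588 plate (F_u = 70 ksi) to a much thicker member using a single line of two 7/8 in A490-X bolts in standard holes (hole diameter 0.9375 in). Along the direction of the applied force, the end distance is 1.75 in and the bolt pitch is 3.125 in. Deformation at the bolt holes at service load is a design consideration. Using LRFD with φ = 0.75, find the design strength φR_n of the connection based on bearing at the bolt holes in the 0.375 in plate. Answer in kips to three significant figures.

71.6 kips

Per bolt r_n = 1.2 l_c t F_u ≤ 2.4 d t F_u; upper limit = 2.4 × 0.875 × 0.375 × 70 = 55.13 kips.
Edge bolt: l_c = 1.75 − 0.9375/2 = 1.281 in → 1.2 × 1.281 × 0.375 × 70 = 40.36 → r_n = 40.36 kips.
Interior bolts: l_c = 3.125 − 0.9375 = 2.188 in → 1.2 × 2.188 × 0.375 × 70 = 68.91 → r_n = 55.13 kips.
R_n = 1 × 40.36 + 1 × 55.13 = 95.48 kips.
Design strength φR_n = 0.75 × 95.48 = 71.6 kips.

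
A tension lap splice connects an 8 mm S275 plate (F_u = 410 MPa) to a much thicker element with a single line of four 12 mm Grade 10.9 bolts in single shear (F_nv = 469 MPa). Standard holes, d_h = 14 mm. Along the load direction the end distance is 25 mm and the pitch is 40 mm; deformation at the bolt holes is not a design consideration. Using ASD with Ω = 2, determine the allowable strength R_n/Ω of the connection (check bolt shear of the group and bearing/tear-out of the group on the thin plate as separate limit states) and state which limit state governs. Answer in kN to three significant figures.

Bolt shear: A_b = π·12²/4 = 113.1 mm²; R_n = 469 × 113.1 × 4 × 1 / 1000 = 212.2 kN → 212.2 / 2 = 106 kN.
Bearing (1.5 l_c t F_u ≤ 3.0 d t F_u): upper limit = 3.0·12·8·410 / 1000 = 118.1 kN.
  Edge l_c = 25 − 14/2 = 18 → r_n = 88.56 kN; interior l_c = 40 − 14 = 26 → r_n = 118.1 kN.
  R_n,bearing = 1·88.56 + 3·118.1 = 442.8 kN → 442.8 / 2 = 221 kN.
Bolt shear governs: 106 kN.

106 kN (bolt shear governs)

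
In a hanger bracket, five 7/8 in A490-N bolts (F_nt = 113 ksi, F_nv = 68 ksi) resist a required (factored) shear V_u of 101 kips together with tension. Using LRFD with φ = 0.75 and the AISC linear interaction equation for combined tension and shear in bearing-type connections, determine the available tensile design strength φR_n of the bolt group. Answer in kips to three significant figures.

A_b = π·0.875²/4 = 0.6013 in²; f_rv = 101 / (5 × 0.6013) = 33.59 ksi.
F'_nt = 1.3 F_nt − (F_nt / φF_nv) f_rv = 1.3·113 − (113/(0.75·68))·33.59 = 72.47 ksi, capped at F_nt → F'_nt = 72.47 ksi.
R_n = F'_nt · A_b · n = 72.47 × 0.6013 × 5 = 217.9 kips.
Design strength φR_n = 0.75 × 217.9 = 163 kips.

163 kips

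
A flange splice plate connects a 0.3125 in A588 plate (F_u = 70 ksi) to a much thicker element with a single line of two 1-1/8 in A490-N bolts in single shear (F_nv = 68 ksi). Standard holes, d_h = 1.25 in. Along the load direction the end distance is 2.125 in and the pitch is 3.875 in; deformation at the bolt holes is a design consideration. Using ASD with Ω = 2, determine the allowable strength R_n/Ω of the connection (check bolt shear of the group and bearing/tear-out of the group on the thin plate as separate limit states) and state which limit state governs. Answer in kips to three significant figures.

Bolt shear: A_b = π·1.125²/4 = 0.994 in²; R_n = 68 × 0.994 × 2 × 1 = 135.2 kips → 135.2 / 2 = 67.6 kips.
Bearing (1.2 l_c t F_u ≤ 2.4 d t F_u): upper limit = 2.4·1.125·0.3125·70 = 59.06 kips.
  Edge l_c = 2.125 − 1.25/2 = 1.5 → r_n = 39.38 kips; interior l_c = 3.875 − 1.25 = 2.625 → r_n = 59.06 kips.
  R_n,bearing = 1·39.38 + 1·59.06 = 98.44 kips → 98.44 / 2 = 49.2 kips.
Bearing governs: 49.2 kips.

49.2 kips (bearing governs)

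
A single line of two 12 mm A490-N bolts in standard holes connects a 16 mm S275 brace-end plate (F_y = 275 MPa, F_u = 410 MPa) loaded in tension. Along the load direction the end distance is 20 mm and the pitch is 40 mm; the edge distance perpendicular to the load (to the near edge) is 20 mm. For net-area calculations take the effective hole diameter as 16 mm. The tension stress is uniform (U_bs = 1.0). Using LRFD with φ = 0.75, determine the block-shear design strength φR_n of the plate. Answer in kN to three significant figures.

Shear plane L_v = 20 + 1·40 = 60 mm; A_gv = 60 × 16 = 960 mm².
A_nv = (60 − 1.5·16) × 16 = 576 mm².
A_nt = (20 − 0.5·16) × 16 = 192 mm².
0.6 F_u A_nv = 141.7 kN; 0.6 F_y A_gv = 158.4 kN → shear rupture governs the shear term.
R_n = 141.7 + 1.0 × 410 × 192 / 1000 = 220.4 kN.
Design strength φR_n = 0.75 × 220.4 = 165 kN.

165 kN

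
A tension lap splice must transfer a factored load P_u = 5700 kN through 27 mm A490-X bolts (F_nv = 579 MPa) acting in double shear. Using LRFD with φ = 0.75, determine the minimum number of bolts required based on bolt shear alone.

12 bolts

A_b = π·27²/4 = 572.6 mm².
Per-bolt design strength φR_n = 0.75 × 579 × 572.6 × 2 / 1000 = 497.3 kN.
n ≥ 5700 / 497.3 = 11.46 → use 12 bolts.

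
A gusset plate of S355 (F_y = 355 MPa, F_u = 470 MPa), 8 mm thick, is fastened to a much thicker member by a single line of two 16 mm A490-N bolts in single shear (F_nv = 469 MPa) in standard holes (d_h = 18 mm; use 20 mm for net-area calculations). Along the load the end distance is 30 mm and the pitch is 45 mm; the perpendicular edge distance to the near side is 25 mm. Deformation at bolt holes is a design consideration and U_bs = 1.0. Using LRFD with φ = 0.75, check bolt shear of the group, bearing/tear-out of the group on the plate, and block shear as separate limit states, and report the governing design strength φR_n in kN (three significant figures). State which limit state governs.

118 kN (block shear governs)

Bolt shear: A_b = π·16²/4 = 201.1 mm²; R_n = 469 × 201.1 × 2 × 1 / 1000 = 188.6 kN → 0.75 × 188.6 = 141 kN.
Bearing: edge l_c = 21, r_n = 94.75 kN; interior l_c = 27, r_n = 121.8 kN; R_n = 94.75 + 1·121.8 = 216.6 kN → 162 kN.
Block shear: A_gv = 600, A_nv = 360, A_nt = 120 mm²; R_n = min(0.6F_uA_nv, 0.6F_yA_gv) + U_bs·F_u·A_nt = 157.9 kN → 118 kN.
Block shear governs: 118 kN.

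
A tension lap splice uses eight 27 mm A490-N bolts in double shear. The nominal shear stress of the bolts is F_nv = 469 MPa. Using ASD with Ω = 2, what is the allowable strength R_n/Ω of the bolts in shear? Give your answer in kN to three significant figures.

2150 kN

A_b = π × 27² / 4 = 572.6 mm².
R_n = F_nv · A_b · n · n_s = 469 × 572.6 × 8 × 2 / 1000 = 4296 kN.
Allowable strength R_n/Ω = 4296 / 2 = 2150 kN.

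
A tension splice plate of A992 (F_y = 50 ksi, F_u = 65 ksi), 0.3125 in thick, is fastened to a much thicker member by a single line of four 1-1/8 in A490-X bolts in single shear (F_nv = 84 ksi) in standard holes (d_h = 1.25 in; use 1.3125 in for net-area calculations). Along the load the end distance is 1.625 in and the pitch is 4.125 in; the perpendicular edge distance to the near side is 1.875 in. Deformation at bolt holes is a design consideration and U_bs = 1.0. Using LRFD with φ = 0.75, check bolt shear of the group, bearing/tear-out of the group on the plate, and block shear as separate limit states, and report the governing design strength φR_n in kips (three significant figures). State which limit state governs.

105 kips (block shear governs)

Bolt shear: A_b = π·1.125²/4 = 0.994 in²; R_n = 84 × 0.994 × 4 × 1 = 334 kips → 0.75 × 334 = 250 kips.
Bearing: edge l_c = 1, r_n = 24.38 kips; interior l_c = 2.875, r_n = 54.84 kips; R_n = 24.38 + 3·54.84 = 188.9 kips → 142 kips.
Block shear: A_gv = 4.375, A_nv = 2.939, A_nt = 0.3809 in²; R_n = min(0.6F_uA_nv, 0.6F_yA_gv) + U_bs·F_u·A_nt = 139.4 kips → 105 kips.
Block shear governs: 105 kips.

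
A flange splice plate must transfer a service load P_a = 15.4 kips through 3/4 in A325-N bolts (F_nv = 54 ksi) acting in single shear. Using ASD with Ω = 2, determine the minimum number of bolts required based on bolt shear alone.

2 bolts

A_b = π·0.75²/4 = 0.4418 in².
Per-bolt allowable strength R_n/Ω = 54 × 0.4418 × 1 / 2 = 11.93 kips.
n ≥ 15.4 / 11.93 = 1.291 → use 2 bolts.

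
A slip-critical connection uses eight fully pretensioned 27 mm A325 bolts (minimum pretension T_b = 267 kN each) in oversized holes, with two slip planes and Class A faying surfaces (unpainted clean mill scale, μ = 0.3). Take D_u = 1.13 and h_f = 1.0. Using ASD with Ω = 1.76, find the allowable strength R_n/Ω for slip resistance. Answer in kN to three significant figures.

R_n = μ · D_u · h_f · T_b · n_s · n_b = 0.3 × 1.13 × 1.0 × 267 × 2 × 8 = 1448 kN.
Allowable strength R_n/Ω = 1448 / 1.76 = 823 kN.

823 kN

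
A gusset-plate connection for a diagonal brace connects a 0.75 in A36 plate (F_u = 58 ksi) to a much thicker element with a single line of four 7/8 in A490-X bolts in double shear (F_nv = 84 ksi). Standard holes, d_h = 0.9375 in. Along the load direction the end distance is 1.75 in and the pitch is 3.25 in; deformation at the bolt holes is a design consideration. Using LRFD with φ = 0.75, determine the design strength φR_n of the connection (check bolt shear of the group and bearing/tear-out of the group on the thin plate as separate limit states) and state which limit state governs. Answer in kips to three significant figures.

256 kips (bearing governs)

Bolt shear: A_b = π·0.875²/4 = 0.6013 in²; R_n = 84 × 0.6013 × 4 × 2 = 404.1 kips → 0.75 × 404.1 = 303 kips.
Bearing (1.2 l_c t F_u ≤ 2.4 d t F_u): upper limit = 2.4·0.875·0.75·58 = 91.35 kips.
  Edge l_c = 1.75 − 0.9375/2 = 1.281 → r_n = 66.88 kips; interior l_c = 3.25 − 0.9375 = 2.312 → r_n = 91.35 kips.
  R_n,bearing = 1·66.88 + 3·91.35 = 340.9 kips → 0.75 × 340.9 = 256 kips.
Bearing governs: 256 kips.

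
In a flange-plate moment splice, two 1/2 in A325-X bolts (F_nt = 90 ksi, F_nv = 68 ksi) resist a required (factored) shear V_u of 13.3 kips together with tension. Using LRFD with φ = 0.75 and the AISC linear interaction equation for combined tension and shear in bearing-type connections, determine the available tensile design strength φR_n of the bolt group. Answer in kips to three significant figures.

A_b = π·0.5²/4 = 0.1963 in²; f_rv = 13.3 / (2 × 0.1963) = 33.87 ksi.
F'_nt = 1.3 F_nt − (F_nt / φF_nv) f_rv = 1.3·90 − (90/(0.75·68))·33.87 = 57.23 ksi, capped at F_nt → F'_nt = 57.23 ksi.
R_n = F'_nt · A_b · n = 57.23 × 0.1963 × 2 = 22.48 kips.
Design strength φR_n = 0.75 × 22.48 = 16.9 kips.

16.9 kips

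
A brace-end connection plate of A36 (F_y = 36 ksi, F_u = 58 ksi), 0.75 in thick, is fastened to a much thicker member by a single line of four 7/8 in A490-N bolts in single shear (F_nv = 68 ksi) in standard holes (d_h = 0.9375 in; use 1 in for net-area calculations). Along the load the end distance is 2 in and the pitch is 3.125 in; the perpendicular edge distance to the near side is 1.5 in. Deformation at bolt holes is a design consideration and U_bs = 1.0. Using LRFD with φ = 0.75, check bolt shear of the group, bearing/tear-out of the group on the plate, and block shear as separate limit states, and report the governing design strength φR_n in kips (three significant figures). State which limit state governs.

Bolt shear: A_b = π·0.875²/4 = 0.6013 in²; R_n = 68 × 0.6013 × 4 × 1 = 163.6 kips → 0.75 × 163.6 = 123 kips.
Bearing: edge l_c = 1.531, r_n = 79.93 kips; interior l_c = 2.188, r_n = 91.35 kips; R_n = 79.93 + 3·91.35 = 354 kips → 265 kips.
Block shear: A_gv = 8.531, A_nv = 5.906, A_nt = 0.75 in²; R_n = min(0.6F_uA_nv, 0.6F_yA_gv) + U_bs·F_u·A_nt = 227.8 kips → 171 kips.
Bolt shear governs: 123 kips.

123 kips (bolt shear governs)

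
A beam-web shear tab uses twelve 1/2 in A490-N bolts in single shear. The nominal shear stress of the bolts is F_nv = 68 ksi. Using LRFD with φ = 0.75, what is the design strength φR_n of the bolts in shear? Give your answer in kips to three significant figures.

A_b = π × 0.5² / 4 = 0.1963 in².
R_n = F_nv · A_b · n · n_s = 68 × 0.1963 × 12 × 1 = 160.2 kips.
Design strength φR_n = 0.75 × 160.2 = 120 kips.

120 kips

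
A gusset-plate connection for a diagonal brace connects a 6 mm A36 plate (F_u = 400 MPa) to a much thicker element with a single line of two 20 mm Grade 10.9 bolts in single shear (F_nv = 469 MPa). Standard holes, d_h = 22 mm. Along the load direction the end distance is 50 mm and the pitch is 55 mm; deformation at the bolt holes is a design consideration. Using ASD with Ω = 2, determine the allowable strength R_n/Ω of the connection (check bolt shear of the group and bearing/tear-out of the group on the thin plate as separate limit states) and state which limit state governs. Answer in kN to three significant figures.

104 kN (bearing governs)

Bolt shear: A_b = π·20²/4 = 314.2 mm²; R_n = 469 × 314.2 × 2 × 1 / 1000 = 294.7 kN → 294.7 / 2 = 147 kN.
Bearing (1.2 l_c t F_u ≤ 2.4 d t F_u): upper limit = 2.4·20·6·400 / 1000 = 115.2 kN.
  Edge l_c = 50 − 22/2 = 39 → r_n = 112.3 kN; interior l_c = 55 − 22 = 33 → r_n = 95.04 kN.
  R_n,bearing = 1·112.3 + 1·95.04 = 207.4 kN → 207.4 / 2 = 104 kN.
Bearing governs: 104 kN.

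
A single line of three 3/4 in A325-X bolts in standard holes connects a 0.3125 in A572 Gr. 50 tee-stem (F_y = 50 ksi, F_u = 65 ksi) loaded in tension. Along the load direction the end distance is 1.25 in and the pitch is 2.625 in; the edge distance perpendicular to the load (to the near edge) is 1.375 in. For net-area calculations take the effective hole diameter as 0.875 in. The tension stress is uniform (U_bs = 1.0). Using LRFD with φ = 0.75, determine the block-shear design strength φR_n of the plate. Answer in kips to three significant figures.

Shear plane L_v = 1.25 + 2·2.625 = 6.5 in; A_gv = 6.5 × 0.3125 = 2.031 in².
A_nv = (6.5 − 2.5·0.875) × 0.3125 = 1.348 in².
A_nt = (1.375 − 0.5·0.875) × 0.3125 = 0.293 in².
0.6 F_u A_nv = 52.56 kips; 0.6 F_y A_gv = 60.94 kips → shear rupture governs the shear term.
R_n = 52.56 + 1.0 × 65 × 0.293 = 71.6 kips.
Design strength φR_n = 0.75 × 71.6 = 53.7 kips.

53.7 kips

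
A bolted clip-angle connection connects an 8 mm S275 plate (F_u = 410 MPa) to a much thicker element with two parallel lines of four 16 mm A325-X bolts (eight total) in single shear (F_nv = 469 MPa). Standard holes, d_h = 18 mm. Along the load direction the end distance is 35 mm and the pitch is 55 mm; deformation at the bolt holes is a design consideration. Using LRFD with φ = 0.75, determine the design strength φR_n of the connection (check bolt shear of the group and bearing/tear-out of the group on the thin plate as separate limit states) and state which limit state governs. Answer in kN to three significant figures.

Bolt shear: A_b = π·16²/4 = 201.1 mm²; R_n = 469 × 201.1 × 8 × 1 / 1000 = 754.4 kN → 0.75 × 754.4 = 566 kN.
Bearing (1.2 l_c t F_u ≤ 2.4 d t F_u): upper limit = 2.4·16·8·410 / 1000 = 126 kN.
  Edge l_c = 35 − 18/2 = 26 → r_n = 102.3 kN; interior l_c = 55 − 18 = 37 → r_n = 126 kN.
  R_n,bearing = 2·102.3 + 6·126 = 960.4 kN → 0.75 × 960.4 = 720 kN.
Bolt shear governs: 566 kN.

566 kN (bolt shear governs)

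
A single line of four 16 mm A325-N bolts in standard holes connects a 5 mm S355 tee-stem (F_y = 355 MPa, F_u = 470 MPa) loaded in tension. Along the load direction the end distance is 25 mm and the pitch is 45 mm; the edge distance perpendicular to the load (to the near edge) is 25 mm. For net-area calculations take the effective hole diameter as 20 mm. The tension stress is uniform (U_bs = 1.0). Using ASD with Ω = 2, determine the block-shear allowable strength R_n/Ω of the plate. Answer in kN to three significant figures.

Shear plane L_v = 25 + 3·45 = 160 mm; A_gv = 160 × 5 = 800 mm².
A_nv = (160 − 3.5·20) × 5 = 450 mm².
A_nt = (25 − 0.5·20) × 5 = 75 mm².
0.6 F_u A_nv = 126.9 kN; 0.6 F_y A_gv = 170.4 kN → shear rupture governs the shear term.
R_n = 126.9 + 1.0 × 470 × 75 / 1000 = 162.2 kN.
Allowable strength R_n/Ω = 162.2 / 2 = 81.1 kN.

81.1 kN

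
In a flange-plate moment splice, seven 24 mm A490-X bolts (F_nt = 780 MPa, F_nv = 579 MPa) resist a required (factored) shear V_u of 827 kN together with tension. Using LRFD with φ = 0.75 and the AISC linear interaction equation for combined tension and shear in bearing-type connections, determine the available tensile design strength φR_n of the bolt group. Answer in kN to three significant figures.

A_b = π·24²/4 = 452.4 mm²; f_rv = 827 × 1000 / (7 × 452.4) = 261.2 MPa.
F'_nt = 1.3 F_nt − (F_nt / φF_nv) f_rv = 1.3·780 − (780/(0.75·579))·261.2 = 544.9 MPa, capped at F_nt → F'_nt = 544.9 MPa.
R_n = F'_nt · A_b · n = 544.9 × 452.4 × 7 / 1000 = 1726 kN.
Design strength φR_n = 0.75 × 1726 = 1290 kN.

1290 kN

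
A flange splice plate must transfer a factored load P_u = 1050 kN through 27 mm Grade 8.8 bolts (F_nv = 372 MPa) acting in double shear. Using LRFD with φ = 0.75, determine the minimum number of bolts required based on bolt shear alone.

A_b = π·27²/4 = 572.6 mm².
Per-bolt design strength φR_n = 0.75 × 372 × 572.6 × 2 / 1000 = 319.5 kN.
n ≥ 1050 / 319.5 = 3.287 → use 4 bolts.

4 bolts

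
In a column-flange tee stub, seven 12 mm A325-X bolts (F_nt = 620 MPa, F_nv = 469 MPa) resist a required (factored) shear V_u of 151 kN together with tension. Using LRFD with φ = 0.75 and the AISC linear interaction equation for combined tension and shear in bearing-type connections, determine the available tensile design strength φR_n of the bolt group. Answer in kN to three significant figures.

279 kN

A_b = π·12²/4 = 113.1 mm²; f_rv = 151 × 1000 / (7 × 113.1) = 190.7 MPa.
F'_nt = 1.3 F_nt − (F_nt / φF_nv) f_rv = 1.3·620 − (620/(0.75·469))·190.7 = 469.8 MPa, capped at F_nt → F'_nt = 469.8 MPa.
R_n = F'_nt · A_b · n = 469.8 × 113.1 × 7 / 1000 = 371.9 kN.
Design strength φR_n = 0.75 × 371.9 = 279 kN.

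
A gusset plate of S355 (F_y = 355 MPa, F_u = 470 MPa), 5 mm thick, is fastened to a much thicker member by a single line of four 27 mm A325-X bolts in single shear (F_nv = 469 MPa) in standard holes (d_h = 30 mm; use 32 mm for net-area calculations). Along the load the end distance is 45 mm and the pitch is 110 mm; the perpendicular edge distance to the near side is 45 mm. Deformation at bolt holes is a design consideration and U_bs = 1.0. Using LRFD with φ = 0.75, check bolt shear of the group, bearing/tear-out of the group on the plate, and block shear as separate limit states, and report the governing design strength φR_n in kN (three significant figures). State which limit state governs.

329 kN (block shear governs)

Bolt shear: A_b = π·27²/4 = 572.6 mm²; R_n = 469 × 572.6 × 4 × 1 / 1000 = 1074 kN → 0.75 × 1074 = 806 kN.
Bearing: edge l_c = 30, r_n = 84.6 kN; interior l_c = 80, r_n = 152.3 kN; R_n = 84.6 + 3·152.3 = 541.4 kN → 406 kN.
Block shear: A_gv = 1875, A_nv = 1315, A_nt = 145 mm²; R_n = min(0.6F_uA_nv, 0.6F_yA_gv) + U_bs·F_u·A_nt = 439 kN → 329 kN.
Block shear governs: 329 kN.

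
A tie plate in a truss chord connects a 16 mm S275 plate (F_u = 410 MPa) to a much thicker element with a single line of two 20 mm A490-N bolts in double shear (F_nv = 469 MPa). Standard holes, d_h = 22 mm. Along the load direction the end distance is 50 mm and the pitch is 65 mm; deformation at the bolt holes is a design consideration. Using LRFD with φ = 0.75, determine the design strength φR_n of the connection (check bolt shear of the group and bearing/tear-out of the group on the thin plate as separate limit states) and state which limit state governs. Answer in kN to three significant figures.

Bolt shear: A_b = π·20²/4 = 314.2 mm²; R_n = 469 × 314.2 × 2 × 2 / 1000 = 589.4 kN → 0.75 × 589.4 = 442 kN.
Bearing (1.2 l_c t F_u ≤ 2.4 d t F_u): upper limit = 2.4·20·16·410 / 1000 = 314.9 kN.
  Edge l_c = 50 − 22/2 = 39 → r_n = 307 kN; interior l_c = 65 − 22 = 43 → r_n = 314.9 kN.
  R_n,bearing = 1·307 + 1·314.9 = 621.9 kN → 0.75 × 621.9 = 466 kN.
Bolt shear governs: 442 kN.

442 kN (bolt shear governs)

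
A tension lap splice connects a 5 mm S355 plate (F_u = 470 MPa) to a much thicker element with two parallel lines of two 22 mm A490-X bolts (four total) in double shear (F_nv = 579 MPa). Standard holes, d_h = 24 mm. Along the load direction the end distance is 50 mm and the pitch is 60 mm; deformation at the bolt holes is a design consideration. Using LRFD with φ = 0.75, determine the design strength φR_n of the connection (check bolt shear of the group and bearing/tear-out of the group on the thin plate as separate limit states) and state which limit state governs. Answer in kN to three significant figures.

313 kN (bearing governs)

Bolt shear: A_b = π·22²/4 = 380.1 mm²; R_n = 579 × 380.1 × 4 × 2 / 1000 = 1761 kN → 0.75 × 1761 = 1320 kN.
Bearing (1.2 l_c t F_u ≤ 2.4 d t F_u): upper limit = 2.4·22·5·470 / 1000 = 124.1 kN.
  Edge l_c = 50 − 24/2 = 38 → r_n = 107.2 kN; interior l_c = 60 − 24 = 36 → r_n = 101.5 kN.
  R_n,bearing = 2·107.2 + 2·101.5 = 417.4 kN → 0.75 × 417.4 = 313 kN.
Bearing governs: 313 kN.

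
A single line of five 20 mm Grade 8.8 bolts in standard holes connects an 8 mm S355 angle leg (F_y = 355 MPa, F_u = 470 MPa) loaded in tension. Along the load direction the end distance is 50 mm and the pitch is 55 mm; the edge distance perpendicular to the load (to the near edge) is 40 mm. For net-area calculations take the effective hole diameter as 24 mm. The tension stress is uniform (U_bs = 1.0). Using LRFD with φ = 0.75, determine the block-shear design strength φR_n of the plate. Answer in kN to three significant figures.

353 kN

Shear plane L_v = 50 + 4·55 = 270 mm; A_gv = 270 × 8 = 2160 mm².
A_nv = (270 − 4.5·24) × 8 = 1296 mm².
A_nt = (40 − 0.5·24) × 8 = 224 mm².
0.6 F_u A_nv = 365.5 kN; 0.6 F_y A_gv = 460.1 kN → shear rupture governs the shear term.
R_n = 365.5 + 1.0 × 470 × 224 / 1000 = 470.8 kN.
Design strength φR_n = 0.75 × 470.8 = 353 kN.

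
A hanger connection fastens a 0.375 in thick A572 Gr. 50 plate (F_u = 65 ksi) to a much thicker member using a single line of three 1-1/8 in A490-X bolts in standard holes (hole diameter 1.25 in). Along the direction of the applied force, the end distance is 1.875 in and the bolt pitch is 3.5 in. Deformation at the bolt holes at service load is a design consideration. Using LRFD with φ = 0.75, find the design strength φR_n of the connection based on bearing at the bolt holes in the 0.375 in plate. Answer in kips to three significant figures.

126 kips

Per bolt r_n = 1.2 l_c t F_u ≤ 2.4 d t F_u; upper limit = 2.4 × 1.125 × 0.375 × 65 = 65.81 kips.
Edge bolt: l_c = 1.875 − 1.25/2 = 1.25 in → 1.2 × 1.25 × 0.375 × 65 = 36.56 → r_n = 36.56 kips.
Interior bolts: l_c = 3.5 − 1.25 = 2.25 in → 1.2 × 2.25 × 0.375 × 65 = 65.81 → r_n = 65.81 kips.
R_n = 1 × 36.56 + 2 × 65.81 = 168.2 kips.
Design strength φR_n = 0.75 × 168.2 = 126 kips.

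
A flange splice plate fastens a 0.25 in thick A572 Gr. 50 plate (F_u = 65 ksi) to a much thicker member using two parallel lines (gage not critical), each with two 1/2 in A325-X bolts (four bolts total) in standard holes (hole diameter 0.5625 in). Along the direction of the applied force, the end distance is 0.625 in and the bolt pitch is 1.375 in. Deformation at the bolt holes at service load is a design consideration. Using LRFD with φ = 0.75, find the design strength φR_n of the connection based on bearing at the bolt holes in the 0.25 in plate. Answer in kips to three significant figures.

Per bolt r_n = 1.2 l_c t F_u ≤ 2.4 d t F_u; upper limit = 2.4 × 0.5 × 0.25 × 65 = 19.5 kips.
Edge bolt: l_c = 0.625 − 0.5625/2 = 0.3438 in → 1.2 × 0.3438 × 0.25 × 65 = 6.703 → r_n = 6.703 kips.
Interior bolts: l_c = 1.375 − 0.5625 = 0.8125 in → 1.2 × 0.8125 × 0.25 × 65 = 15.84 → r_n = 15.84 kips.
R_n = 2 × 6.703 + 2 × 15.84 = 45.09 kips.
Design strength φR_n = 0.75 × 45.09 = 33.8 kips.

33.8 kips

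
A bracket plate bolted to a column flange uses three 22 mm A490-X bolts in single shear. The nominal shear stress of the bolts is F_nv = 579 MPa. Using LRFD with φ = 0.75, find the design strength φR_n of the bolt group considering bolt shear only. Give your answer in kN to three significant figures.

A_b = π × 22² / 4 = 380.1 mm².
R_n = F_nv · A_b · n · n_s = 579 × 380.1 × 3 × 1 / 1000 = 660.3 kN.
Design strength φR_n = 0.75 × 660.3 = 495 kN.

495 kN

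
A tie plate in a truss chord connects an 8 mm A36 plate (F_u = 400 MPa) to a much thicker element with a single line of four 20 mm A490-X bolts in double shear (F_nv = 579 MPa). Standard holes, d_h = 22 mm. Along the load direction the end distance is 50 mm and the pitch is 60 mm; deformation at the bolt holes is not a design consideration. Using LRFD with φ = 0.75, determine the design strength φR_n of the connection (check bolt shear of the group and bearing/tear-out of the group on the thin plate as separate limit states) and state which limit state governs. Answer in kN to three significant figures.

551 kN (bearing governs)

Bolt shear: A_b = π·20²/4 = 314.2 mm²; R_n = 579 × 314.2 × 4 × 2 / 1000 = 1455 kN → 0.75 × 1455 = 1090 kN.
Bearing (1.5 l_c t F_u ≤ 3.0 d t F_u): upper limit = 3.0·20·8·400 / 1000 = 192 kN.
  Edge l_c = 50 − 22/2 = 39 → r_n = 187.2 kN; interior l_c = 60 − 22 = 38 → r_n = 182.4 kN.
  R_n,bearing = 1·187.2 + 3·182.4 = 734.4 kN → 0.75 × 734.4 = 551 kN.
Bearing governs: 551 kN.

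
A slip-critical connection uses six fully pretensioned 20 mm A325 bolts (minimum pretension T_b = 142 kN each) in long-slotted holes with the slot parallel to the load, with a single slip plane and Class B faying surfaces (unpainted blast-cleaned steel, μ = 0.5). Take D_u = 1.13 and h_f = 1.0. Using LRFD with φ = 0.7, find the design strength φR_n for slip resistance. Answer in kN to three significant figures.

R_n = μ · D_u · h_f · T_b · n_s · n_b = 0.5 × 1.13 × 1.0 × 142 × 1 × 6 = 481.4 kN.
Design strength φR_n = 0.7 × 481.4 = 337 kN.

337 kN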